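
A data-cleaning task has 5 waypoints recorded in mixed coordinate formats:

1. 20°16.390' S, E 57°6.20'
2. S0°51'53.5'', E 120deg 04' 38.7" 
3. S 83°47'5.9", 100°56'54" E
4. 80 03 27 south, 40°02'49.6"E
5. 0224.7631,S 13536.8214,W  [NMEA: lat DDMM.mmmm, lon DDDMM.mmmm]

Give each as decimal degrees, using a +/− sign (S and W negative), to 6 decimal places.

Point 1:
  Lat: 20 + 16.39/60 = 20.2731667
  S ⇒ negate
  Longitude: 57 + 6.2/60 = 57.1033333
  E → positive
Point 2:
  Lat: 0 + 51/60 + 53.5/3600 = 0.8648611
  S → negative
  Longitude: 120 + 4/60 + 38.7/3600 = 120.0774167
  E ⇒ keep positive
Point 3:
  φ: 47′ + 5.9″ = 47.09833′; 83 + 47.09833/60 = 83.7849722
  S → negative
  Lon: 100° + 56/60 + 54/3600 = 100 + 0.933333 + 0.015000 = 100.9483333
  E → positive
Point 4:
  Latitude: 3′ + 27″ = 3.45000′; 80 + 3.45000/60 = 80.0575000
  S ⇒ negate
  λ: 2′ + 49.6″ = 2.82667′; 40 + 2.82667/60 = 40.0471111
  E → positive
Point 5:
  φ: degrees = first 2 digits = 2, minutes = 24.7631; 2 + 24.7631/60 = 2.4127183
  hemisphere S, so the sign is −
  Lon: split at 3 digits → 135° and 36.8214′; 135 + 36.8214/60 = 135.6136900
  W ⇒ negate

1. -20.273167, 57.103333
2. -0.864861, 120.077417
3. -83.784972, 100.948333
4. -80.057500, 40.047111
5. -2.412718, -135.613690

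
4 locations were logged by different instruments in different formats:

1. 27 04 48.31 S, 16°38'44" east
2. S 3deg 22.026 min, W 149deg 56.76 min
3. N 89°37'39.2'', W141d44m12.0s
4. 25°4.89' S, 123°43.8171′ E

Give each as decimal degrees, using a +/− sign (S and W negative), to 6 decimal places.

Point 1:
  Lat: 27 + 4/60 + 48.31/3600 = 27.0800861
  hemisphere S, so the sign is −
  λ: 16 + 38/60 + 44/3600 = 16.6455556
  E ⇒ keep positive
Point 2:
  φ: 3 + 22.026/60 = 3.3671000
  hemisphere S, so the sign is −
  Longitude: 56.76′ = 0.946000°; total 149.9460000
  W → negative
Point 3:
  Lat: 89 + 37/60 + 39.2/3600 = 89.6275556
  N ⇒ keep positive
  λ: 141 + 44/60 + 12/3600 = 141.7366667
  hemisphere W, so the sign is −
Point 4:
  φ: 25 + 4.89/60 = 25.0815000
  S ⇒ negate
  λ: 43.8171′ = 0.730285°; total 123.7302850
  E → positive

1. -27.080086, 16.645556
2. -3.367100, -149.946000
3. 89.627556, -141.736667
4. -25.081500, 123.730285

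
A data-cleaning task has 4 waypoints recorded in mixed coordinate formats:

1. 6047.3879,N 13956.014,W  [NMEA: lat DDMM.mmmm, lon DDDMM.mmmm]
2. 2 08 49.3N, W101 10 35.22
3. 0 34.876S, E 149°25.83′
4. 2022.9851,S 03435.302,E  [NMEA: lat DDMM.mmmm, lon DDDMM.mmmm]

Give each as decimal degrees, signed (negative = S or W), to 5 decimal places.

1. 60.78980, -139.93357
2. 2.14703, -101.17645
3. -0.58127, 149.43050
4. -20.38309, 34.58837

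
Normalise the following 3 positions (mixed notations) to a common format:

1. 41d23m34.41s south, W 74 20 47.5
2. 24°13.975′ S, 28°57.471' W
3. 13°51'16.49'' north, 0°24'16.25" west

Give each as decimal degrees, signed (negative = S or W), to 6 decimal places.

Point 1:
  φ: 23′ + 34.41″ = 23.57350′; 41 + 23.57350/60 = 41.3928917
  hemisphere S, so the sign is −
  λ: 74° + 20/60 + 47.5/3600 = 74 + 0.333333 + 0.013194 = 74.3465278
  W ⇒ negate
Point 2:
  Lat: 13.975′ = 0.232917°; total 24.2329167
  S ⇒ negate
  Longitude: 57.471′ = 0.957850°; total 28.9578500
  hemisphere W, so the sign is −
Point 3:
  Lat: 13° + 51/60 + 16.49/3600 = 13 + 0.850000 + 0.004581 = 13.8545806
  N → positive
  Longitude: 24′ + 16.25″ = 24.27083′; 0 + 24.27083/60 = 0.4045139
  hemisphere W, so the sign is −

1. -41.392892, -74.346528
2. -24.232917, -28.957850
3. 13.854581, -0.404514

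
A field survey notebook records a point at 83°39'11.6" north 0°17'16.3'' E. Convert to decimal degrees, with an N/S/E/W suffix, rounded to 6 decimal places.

83.653222° N, 0.287861° E

φ: 83° + 39/60 + 11.6/3600 = 83 + 0.650000 + 0.003222 = 83.6532222
Longitude: 17′ + 16.3″ = 17.27167′; 0 + 17.27167/60 = 0.2878611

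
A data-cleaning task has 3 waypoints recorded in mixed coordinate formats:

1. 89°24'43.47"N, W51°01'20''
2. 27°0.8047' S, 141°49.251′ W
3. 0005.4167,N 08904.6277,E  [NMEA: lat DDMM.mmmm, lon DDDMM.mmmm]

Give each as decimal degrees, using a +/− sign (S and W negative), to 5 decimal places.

Point 1:
  Latitude: 89 + 24/60 + 43.47/3600 = 89.412075
  N → positive
  Longitude: 51 + 1/60 + 20/3600 = 51.022222
  hemisphere W, so the sign is −
Point 2:
  Latitude: 0.8047′ = 0.013412°; total 27.013412
  S ⇒ negate
  Longitude: 141 + 49.251/60 = 141.820850
  hemisphere W, so the sign is −
Point 3:
  Lat: degrees = first 2 digits = 0, minutes = 5.4167; 0 + 5.4167/60 = 0.090278
  N → positive
  λ: split at 3 digits → 089° and 4.6277′; 89 + 4.6277/60 = 89.077128
  E ⇒ keep positive

1. 89.41208, -51.02222
2. -27.01341, -141.82085
3. 0.09028, 89.07713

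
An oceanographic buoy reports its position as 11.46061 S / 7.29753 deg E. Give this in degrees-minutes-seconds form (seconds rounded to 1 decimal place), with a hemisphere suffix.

φ: 0.460610° → 27.63660′; 0.63660 × 60 = 38.196″
Longitude: 0.297530 × 60 = 17.85180′ → 17′, remainder × 60 = 51.108″

11°27′38.2″ S, 7°17′51.1″ E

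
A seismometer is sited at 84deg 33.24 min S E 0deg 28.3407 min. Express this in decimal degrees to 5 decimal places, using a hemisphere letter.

Lat: 33.24′ = 0.554000°; total 84.554000
Lon: 28.3407′ = 0.472345°; total 0.472345

84.55400° S, 0.47235° E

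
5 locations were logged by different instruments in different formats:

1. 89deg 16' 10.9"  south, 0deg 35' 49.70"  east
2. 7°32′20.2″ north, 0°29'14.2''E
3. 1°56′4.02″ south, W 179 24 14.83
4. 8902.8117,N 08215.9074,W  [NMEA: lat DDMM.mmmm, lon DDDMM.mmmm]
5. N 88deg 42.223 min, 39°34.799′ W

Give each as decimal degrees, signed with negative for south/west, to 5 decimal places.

Point 1:
  Latitude: 16′ + 10.9″ = 16.18167′; 89 + 16.18167/60 = 89.269694
  hemisphere S, so the sign is −
  λ: 0 + 35/60 + 49.7/3600 = 0.597139
  E → positive
Point 2:
  φ: 7° + 32/60 + 20.2/3600 = 7 + 0.533333 + 0.005611 = 7.538944
  N → positive
  Lon: 29′ + 14.2″ = 29.23667′; 0 + 29.23667/60 = 0.487278
  E ⇒ keep positive
Point 3:
  Lat: 56′ + 4.02″ = 56.06700′; 1 + 56.06700/60 = 1.934450
  S ⇒ negate
  λ: 179° + 24/60 + 14.83/3600 = 179 + 0.400000 + 0.004119 = 179.404119
  W ⇒ negate
Point 4:
  Lat: degrees = first 2 digits = 89, minutes = 2.8117; 89 + 2.8117/60 = 89.046862
  N → positive
  Longitude: degrees = first 3 digits = 82, minutes = 15.9074; 82 + 15.9074/60 = 82.265123
  W → negative
Point 5:
  Latitude: 42.223′ = 0.703717°; total 88.703717
  N → positive
  Longitude: 39 + 34.799/60 = 39.579983
  W → negative

1. -89.26969, 0.59714
2. 7.53894, 0.48728
3. -1.93445, -179.40412
4. 89.04686, -82.26512
5. 88.70372, -39.57998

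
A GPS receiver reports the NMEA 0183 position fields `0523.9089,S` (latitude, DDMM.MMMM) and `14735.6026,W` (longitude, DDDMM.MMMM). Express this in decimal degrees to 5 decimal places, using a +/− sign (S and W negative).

-5.39848, -147.59338

Lat: split at 2 digits → 05° and 23.9089′; 5 + 23.9089/60 = 5.398482
S ⇒ negate
Lon: split at 3 digits → 147° and 35.6026′; 147 + 35.6026/60 = 147.593377
hemisphere W, so the sign is −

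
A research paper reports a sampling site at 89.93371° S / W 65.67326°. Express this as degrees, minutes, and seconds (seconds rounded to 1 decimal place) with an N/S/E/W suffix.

89°56′1.4″ S, 65°40′23.7″ W

Latitude: 0.933710 × 60 = 56.02260′ → 56′, remainder × 60 = 1.356″
Longitude: 0.673260° → 40.39560′; 0.39560 × 60 = 23.736″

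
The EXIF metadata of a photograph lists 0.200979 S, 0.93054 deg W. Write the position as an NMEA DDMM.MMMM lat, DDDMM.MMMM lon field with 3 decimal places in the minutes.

Latitude: 0° + 0.200979 × 60 = 0° 12.05874′
Longitude: fractional part 0.930540 → 55.83240 minutes

0012.059,S / 00055.832,W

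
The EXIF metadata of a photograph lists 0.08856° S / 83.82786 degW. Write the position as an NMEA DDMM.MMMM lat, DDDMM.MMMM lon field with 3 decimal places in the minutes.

0005.314,S / 08349.672,W

Latitude: 0° + 0.088560 × 60 = 0° 5.31360′
Lon: 83° + 0.827860 × 60 = 83° 49.67160′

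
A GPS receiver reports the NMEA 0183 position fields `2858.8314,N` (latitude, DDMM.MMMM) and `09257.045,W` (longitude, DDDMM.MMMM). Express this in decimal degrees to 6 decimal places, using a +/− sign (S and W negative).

28.980523, -92.950750

Lat: degrees = first 2 digits = 28, minutes = 58.8314; 28 + 58.8314/60 = 28.9805233
N ⇒ keep positive
λ: degrees = first 3 digits = 92, minutes = 57.045; 92 + 57.045/60 = 92.9507500
hemisphere W, so the sign is −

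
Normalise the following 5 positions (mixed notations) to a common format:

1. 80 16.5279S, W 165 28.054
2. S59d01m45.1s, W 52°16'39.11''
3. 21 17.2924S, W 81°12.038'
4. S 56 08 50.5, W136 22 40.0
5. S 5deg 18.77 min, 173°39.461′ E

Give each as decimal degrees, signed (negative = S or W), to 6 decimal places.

Point 1:
  φ: 80 + 16.5279/60 = 80.2754650
  S → negative
  λ: 165 + 28.054/60 = 165.4675667
  hemisphere W, so the sign is −
Point 2:
  Latitude: 59° + 1/60 + 45.1/3600 = 59 + 0.016667 + 0.012528 = 59.0291944
  S ⇒ negate
  Lon: 52° + 16/60 + 39.11/3600 = 52 + 0.266667 + 0.010864 = 52.2775306
  hemisphere W, so the sign is −
Point 3:
  Latitude: 21 + 17.2924/60 = 21.2882067
  S → negative
  Lon: 81 + 12.038/60 = 81.2006333
  hemisphere W, so the sign is −
Point 4:
  Latitude: 8′ + 50.5″ = 8.84167′; 56 + 8.84167/60 = 56.1473611
  hemisphere S, so the sign is −
  λ: 136° + 22/60 + 40/3600 = 136 + 0.366667 + 0.011111 = 136.3777778
  W ⇒ negate
Point 5:
  φ: 18.77′ = 0.312833°; total 5.3128333
  S ⇒ negate
  Longitude: 173 + 39.461/60 = 173.6576833
  E ⇒ keep positive

1. -80.275465, -165.467567
2. -59.029194, -52.277531
3. -21.288207, -81.200633
4. -56.147361, -136.377778
5. -5.312833, 173.657683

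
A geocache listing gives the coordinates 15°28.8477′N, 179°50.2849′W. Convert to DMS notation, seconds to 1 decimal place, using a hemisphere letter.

Latitude: 28.84770′ → 28′ and 0.84770 × 60 = 50.862″
Longitude: fractional minutes 0.28490 × 60 = 17.094″

15°28′50.9″ N, 179°50′17.1″ W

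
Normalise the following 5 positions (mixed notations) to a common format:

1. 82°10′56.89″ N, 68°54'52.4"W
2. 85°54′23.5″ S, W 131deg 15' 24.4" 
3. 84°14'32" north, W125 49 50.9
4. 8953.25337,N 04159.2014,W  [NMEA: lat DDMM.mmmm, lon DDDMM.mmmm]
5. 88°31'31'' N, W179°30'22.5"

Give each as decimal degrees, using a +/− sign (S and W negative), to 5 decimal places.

Point 1:
  φ: 82° + 10/60 + 56.89/3600 = 82 + 0.166667 + 0.015803 = 82.182469
  N ⇒ keep positive
  Lon: 68 + 54/60 + 52.4/3600 = 68.914556
  hemisphere W, so the sign is −
Point 2:
  Latitude: 85 + 54/60 + 23.5/3600 = 85.906528
  S → negative
  λ: 15′ + 24.4″ = 15.40667′; 131 + 15.40667/60 = 131.256778
  W → negative
Point 3:
  φ: 84° + 14/60 + 32/3600 = 84 + 0.233333 + 0.008889 = 84.242222
  N → positive
  Lon: 125 + 49/60 + 50.9/3600 = 125.830806
  W → negative
Point 4:
  φ: split at 2 digits → 89° and 53.25337′; 89 + 53.25337/60 = 89.887556
  N → positive
  λ: degrees = first 3 digits = 41, minutes = 59.2014; 41 + 59.2014/60 = 41.986690
  W ⇒ negate
Point 5:
  φ: 31′ + 31″ = 31.51667′; 88 + 31.51667/60 = 88.525278
  N → positive
  λ: 179° + 30/60 + 22.5/3600 = 179 + 0.500000 + 0.006250 = 179.506250
  hemisphere W, so the sign is −

1. 82.18247, -68.91456
2. -85.90653, -131.25678
3. 84.24222, -125.83081
4. 89.88756, -41.98669
5. 88.52528, -179.50625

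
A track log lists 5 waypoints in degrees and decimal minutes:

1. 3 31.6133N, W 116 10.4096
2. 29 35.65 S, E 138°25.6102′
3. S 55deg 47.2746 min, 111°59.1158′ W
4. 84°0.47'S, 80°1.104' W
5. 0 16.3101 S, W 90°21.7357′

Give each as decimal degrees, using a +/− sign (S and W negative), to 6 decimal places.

1. 3.526888, -116.173493
2. -29.594167, 138.426837
3. -55.787910, -111.985263
4. -84.007833, -80.018400
5. -0.271835, -90.362262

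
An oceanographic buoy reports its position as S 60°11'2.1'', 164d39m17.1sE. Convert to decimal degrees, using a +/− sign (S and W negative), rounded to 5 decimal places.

-60.18392, 164.65475

Lat: 60 + 11/60 + 2.1/3600 = 60.183917
S ⇒ negate
Lon: 164 + 39/60 + 17.1/3600 = 164.654750
E → positive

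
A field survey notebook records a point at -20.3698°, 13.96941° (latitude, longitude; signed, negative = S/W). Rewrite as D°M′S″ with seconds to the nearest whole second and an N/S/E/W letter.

Latitude is negative → S; |value| = 20.369800
Lat: 0.369800° → 22.18800′; 0.18800 × 60 = 11.28″
λ: whole degrees 13; 58.16460′ → 58′ and 9.88″

20°22′11″ S, 13°58′10″ E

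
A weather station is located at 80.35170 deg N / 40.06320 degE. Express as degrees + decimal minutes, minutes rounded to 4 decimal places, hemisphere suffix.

80° 21.1020′ N, 40° 3.7920′ E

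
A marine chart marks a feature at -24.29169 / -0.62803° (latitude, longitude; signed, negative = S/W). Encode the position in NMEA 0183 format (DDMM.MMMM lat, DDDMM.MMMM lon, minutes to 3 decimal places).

Latitude is negative → S; |value| = 24.291690
φ: 24° + 0.291690 × 60 = 24° 17.50140′
Longitude is negative → W; |value| = 0.628030
Longitude: minutes = (0.628030 − 0) × 60 = 37.68180

2417.501,S / 00037.682,W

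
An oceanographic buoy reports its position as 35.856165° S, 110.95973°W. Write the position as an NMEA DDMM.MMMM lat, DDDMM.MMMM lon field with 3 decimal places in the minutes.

φ: minutes = (35.856165 − 35) × 60 = 51.36990
λ: fractional part 0.959730 → 57.58380 minutes

3551.370,S / 11057.584,W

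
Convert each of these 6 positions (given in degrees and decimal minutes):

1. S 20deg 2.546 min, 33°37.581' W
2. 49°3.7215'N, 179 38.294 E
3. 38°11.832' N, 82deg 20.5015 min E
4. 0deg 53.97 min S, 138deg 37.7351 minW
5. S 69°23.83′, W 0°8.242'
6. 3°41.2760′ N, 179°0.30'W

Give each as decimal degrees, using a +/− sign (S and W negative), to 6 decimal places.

1. -20.042433, -33.626350
2. 49.062025, 179.638233
3. 38.197200, 82.341692
4. -0.899500, -138.628918
5. -69.397167, -0.137367
6. 3.687933, -179.005000

Point 1:
  Latitude: 2.546′ = 0.042433°; total 20.0424333
  hemisphere S, so the sign is −
  λ: 33 + 37.581/60 = 33.6263500
  hemisphere W, so the sign is −
Point 2:
  φ: 49 + 3.7215/60 = 49.0620250
  N ⇒ keep positive
  Longitude: 179 + 38.294/60 = 179.6382333
  E ⇒ keep positive
Point 3:
  Lat: 11.832′ = 0.197200°; total 38.1972000
  N ⇒ keep positive
  Lon: 82 + 20.5015/60 = 82.3416917
  E ⇒ keep positive
Point 4:
  Lat: 0 + 53.97/60 = 0.8995000
  hemisphere S, so the sign is −
  Longitude: 138 + 37.7351/60 = 138.6289183
  W → negative
Point 5:
  Latitude: 23.83′ = 0.397167°; total 69.3971667
  hemisphere S, so the sign is −
  Lon: 0 + 8.242/60 = 0.1373667
  W ⇒ negate
Point 6:
  φ: 3 + 41.276/60 = 3.6879333
  N → positive
  λ: 0.3′ = 0.005000°; total 179.0050000
  W ⇒ negate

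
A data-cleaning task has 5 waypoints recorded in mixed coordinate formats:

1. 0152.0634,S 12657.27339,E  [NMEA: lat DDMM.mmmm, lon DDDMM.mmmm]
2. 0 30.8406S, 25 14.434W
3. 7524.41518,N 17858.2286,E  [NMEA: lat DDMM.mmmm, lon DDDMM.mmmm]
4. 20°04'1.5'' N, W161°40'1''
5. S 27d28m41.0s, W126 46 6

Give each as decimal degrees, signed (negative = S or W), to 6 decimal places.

Point 1:
  Lat: degrees = first 2 digits = 1, minutes = 52.0634; 1 + 52.0634/60 = 1.8677233
  S ⇒ negate
  Lon: split at 3 digits → 126° and 57.27339′; 126 + 57.27339/60 = 126.9545565
  E → positive
Point 2:
  Latitude: 0 + 30.8406/60 = 0.5140100
  S ⇒ negate
  Lon: 14.434′ = 0.240567°; total 25.2405667
  hemisphere W, so the sign is −
Point 3:
  φ: split at 2 digits → 75° and 24.41518′; 75 + 24.41518/60 = 75.4069197
  N → positive
  Longitude: split at 3 digits → 178° and 58.2286′; 178 + 58.2286/60 = 178.9704767
  E → positive
Point 4:
  φ: 20° + 4/60 + 1.5/3600 = 20 + 0.066667 + 0.000417 = 20.0670833
  N ⇒ keep positive
  Lon: 40′ + 1″ = 40.01667′; 161 + 40.01667/60 = 161.6669444
  W ⇒ negate
Point 5:
  Latitude: 27 + 28/60 + 41/3600 = 27.4780556
  S ⇒ negate
  λ: 126° + 46/60 + 6/3600 = 126 + 0.766667 + 0.001667 = 126.7683333
  W → negative

1. -1.867723, 126.954557
2. -0.514010, -25.240567
3. 75.406920, 178.970477
4. 20.067083, -161.666944
5. -27.478056, -126.768333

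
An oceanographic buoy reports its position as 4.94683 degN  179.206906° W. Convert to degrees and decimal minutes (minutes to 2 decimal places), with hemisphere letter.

Lat: minutes = (4.946830 − 4) × 60 = 56.8098
λ: minutes = (179.206906 − 179) × 60 = 12.4144

4° 56.81′ N, 179° 12.41′ W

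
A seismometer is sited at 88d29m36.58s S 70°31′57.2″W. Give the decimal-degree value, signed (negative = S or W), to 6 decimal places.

Lat: 29′ + 36.58″ = 29.60967′; 88 + 29.60967/60 = 88.4934944
S ⇒ negate
λ: 70 + 31/60 + 57.2/3600 = 70.5325556
hemisphere W, so the sign is −

-88.493494, -70.532556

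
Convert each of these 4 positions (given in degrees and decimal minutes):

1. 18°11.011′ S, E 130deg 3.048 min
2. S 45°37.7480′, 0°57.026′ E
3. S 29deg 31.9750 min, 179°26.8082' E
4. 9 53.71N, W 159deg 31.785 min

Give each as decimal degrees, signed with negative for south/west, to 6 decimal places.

Point 1:
  Lat: 18 + 11.011/60 = 18.1835167
  hemisphere S, so the sign is −
  Longitude: 130 + 3.048/60 = 130.0508000
  E → positive
Point 2:
  Latitude: 37.748′ = 0.629133°; total 45.6291333
  S ⇒ negate
  λ: 57.026′ = 0.950433°; total 0.9504333
  E → positive
Point 3:
  Latitude: 31.975′ = 0.532917°; total 29.5329167
  hemisphere S, so the sign is −
  λ: 26.8082′ = 0.446803°; total 179.4468033
  E ⇒ keep positive
Point 4:
  φ: 53.71′ = 0.895167°; total 9.8951667
  N → positive
  Longitude: 159 + 31.785/60 = 159.5297500
  W ⇒ negate

1. -18.183517, 130.050800
2. -45.629133, 0.950433
3. -29.532917, 179.446803
4. 9.895167, -159.529750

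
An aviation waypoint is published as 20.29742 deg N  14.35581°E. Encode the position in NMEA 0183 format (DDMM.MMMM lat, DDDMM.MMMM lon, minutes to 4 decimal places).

Latitude: minutes = (20.297420 − 20) × 60 = 17.845200
Lon: 14° + 0.355810 × 60 = 14° 21.348600′

2017.8452,N / 01421.3486,E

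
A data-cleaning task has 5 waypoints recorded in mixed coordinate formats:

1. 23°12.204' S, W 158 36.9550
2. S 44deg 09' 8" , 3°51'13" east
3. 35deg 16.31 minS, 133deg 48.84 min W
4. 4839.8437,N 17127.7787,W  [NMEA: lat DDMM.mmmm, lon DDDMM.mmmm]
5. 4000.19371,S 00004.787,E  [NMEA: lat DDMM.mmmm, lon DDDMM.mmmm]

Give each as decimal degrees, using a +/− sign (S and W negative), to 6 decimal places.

Point 1:
  Lat: 23 + 12.204/60 = 23.2034000
  hemisphere S, so the sign is −
  λ: 36.955′ = 0.615917°; total 158.6159167
  W → negative
Point 2:
  φ: 9′ + 8″ = 9.13333′; 44 + 9.13333/60 = 44.1522222
  S → negative
  Lon: 3° + 51/60 + 13/3600 = 3 + 0.850000 + 0.003611 = 3.8536111
  E ⇒ keep positive
Point 3:
  φ: 16.31′ = 0.271833°; total 35.2718333
  S → negative
  Longitude: 133 + 48.84/60 = 133.8140000
  hemisphere W, so the sign is −
Point 4:
  φ: split at 2 digits → 48° and 39.8437′; 48 + 39.8437/60 = 48.6640617
  N ⇒ keep positive
  Lon: degrees = first 3 digits = 171, minutes = 27.7787; 171 + 27.7787/60 = 171.4629783
  W ⇒ negate
Point 5:
  φ: split at 2 digits → 40° and 0.19371′; 40 + 0.19371/60 = 40.0032285
  S → negative
  Longitude: split at 3 digits → 000° and 4.787′; 0 + 4.787/60 = 0.0797833
  E ⇒ keep positive

1. -23.203400, -158.615917
2. -44.152222, 3.853611
3. -35.271833, -133.814000
4. 48.664062, -171.462978
5. -40.003229, 0.079783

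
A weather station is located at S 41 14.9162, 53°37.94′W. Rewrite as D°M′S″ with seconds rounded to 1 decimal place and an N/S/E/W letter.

φ: fractional minutes 0.91620 × 60 = 54.972″
Lon: 37.94000′ → 37′ and 0.94000 × 60 = 56.400″

41°14′55.0″ S, 53°37′56.4″ W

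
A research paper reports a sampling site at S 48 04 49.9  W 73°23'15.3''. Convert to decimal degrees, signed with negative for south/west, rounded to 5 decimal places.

-48.08053, -73.38758

Latitude: 48° + 4/60 + 49.9/3600 = 48 + 0.066667 + 0.013861 = 48.080528
hemisphere S, so the sign is −
Lon: 23′ + 15.3″ = 23.25500′; 73 + 23.25500/60 = 73.387583
W → negative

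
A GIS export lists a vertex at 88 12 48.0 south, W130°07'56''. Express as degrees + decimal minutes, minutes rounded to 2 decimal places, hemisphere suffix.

88° 12.80′ S, 130° 7.93′ W

Lat: seconds/60 = 0.80000; minutes = 12 + 0.80000 = 12.8000
Longitude: 7 + 56/60 = 7.9333′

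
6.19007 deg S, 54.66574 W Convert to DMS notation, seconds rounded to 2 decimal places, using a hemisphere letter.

6°11′24.25″ S, 54°39′56.66″ W

Latitude: 0.190070 × 60 = 11.40420′ → 11′, remainder × 60 = 24.2520″
Longitude: 0.665740° → 39.94440′; 0.94440 × 60 = 56.6640″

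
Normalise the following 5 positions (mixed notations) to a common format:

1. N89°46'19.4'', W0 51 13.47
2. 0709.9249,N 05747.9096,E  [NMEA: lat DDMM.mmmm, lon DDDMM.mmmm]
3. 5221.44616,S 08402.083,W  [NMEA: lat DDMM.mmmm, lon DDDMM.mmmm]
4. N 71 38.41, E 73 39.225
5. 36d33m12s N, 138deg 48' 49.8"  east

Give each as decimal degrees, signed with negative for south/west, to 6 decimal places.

1. 89.772056, -0.853742
2. 7.165415, 57.798493
3. -52.357436, -84.034717
4. 71.640167, 73.653750
5. 36.553333, 138.813833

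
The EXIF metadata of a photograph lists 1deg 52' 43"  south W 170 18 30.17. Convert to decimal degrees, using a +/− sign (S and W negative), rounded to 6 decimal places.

Lat: 52′ + 43″ = 52.71667′; 1 + 52.71667/60 = 1.8786111
S → negative
λ: 18′ + 30.17″ = 18.50283′; 170 + 18.50283/60 = 170.3083806
hemisphere W, so the sign is −

-1.878611, -170.308381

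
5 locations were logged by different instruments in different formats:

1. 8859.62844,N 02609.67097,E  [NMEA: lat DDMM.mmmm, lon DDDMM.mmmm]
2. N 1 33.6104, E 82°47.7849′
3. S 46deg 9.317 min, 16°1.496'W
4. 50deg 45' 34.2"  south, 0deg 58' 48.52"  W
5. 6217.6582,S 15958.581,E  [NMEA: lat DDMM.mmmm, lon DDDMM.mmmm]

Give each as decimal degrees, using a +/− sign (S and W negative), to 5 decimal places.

1. 88.99381, 26.16118
2. 1.56017, 82.79642
3. -46.15528, -16.02493
4. -50.75950, -0.98014
5. -62.29430, 159.97635

Point 1:
  Latitude: split at 2 digits → 88° and 59.62844′; 88 + 59.62844/60 = 88.993807
  N → positive
  Lon: degrees = first 3 digits = 26, minutes = 9.67097; 26 + 9.67097/60 = 26.161183
  E ⇒ keep positive
Point 2:
  Lat: 33.6104′ = 0.560173°; total 1.560173
  N → positive
  λ: 82 + 47.7849/60 = 82.796415
  E → positive
Point 3:
  Lat: 46 + 9.317/60 = 46.155283
  hemisphere S, so the sign is −
  λ: 16 + 1.496/60 = 16.024933
  hemisphere W, so the sign is −
Point 4:
  φ: 50° + 45/60 + 34.2/3600 = 50 + 0.750000 + 0.009500 = 50.759500
  hemisphere S, so the sign is −
  λ: 0° + 58/60 + 48.52/3600 = 0 + 0.966667 + 0.013478 = 0.980144
  W ⇒ negate
Point 5:
  Latitude: degrees = first 2 digits = 62, minutes = 17.6582; 62 + 17.6582/60 = 62.294303
  S → negative
  λ: split at 3 digits → 159° and 58.581′; 159 + 58.581/60 = 159.976350
  E → positive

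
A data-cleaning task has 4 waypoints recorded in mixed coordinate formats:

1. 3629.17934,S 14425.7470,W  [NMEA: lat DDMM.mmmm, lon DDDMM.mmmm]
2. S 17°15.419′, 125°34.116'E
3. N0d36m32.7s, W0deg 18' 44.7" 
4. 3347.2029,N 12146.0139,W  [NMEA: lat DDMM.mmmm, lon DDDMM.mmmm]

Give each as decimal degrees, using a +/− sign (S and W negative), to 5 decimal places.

Point 1:
  Lat: split at 2 digits → 36° and 29.17934′; 36 + 29.17934/60 = 36.486322
  S → negative
  λ: split at 3 digits → 144° and 25.747′; 144 + 25.747/60 = 144.429117
  hemisphere W, so the sign is −
Point 2:
  Lat: 15.419′ = 0.256983°; total 17.256983
  hemisphere S, so the sign is −
  Longitude: 34.116′ = 0.568600°; total 125.568600
  E ⇒ keep positive
Point 3:
  Latitude: 0 + 36/60 + 32.7/3600 = 0.609083
  N ⇒ keep positive
  Longitude: 18′ + 44.7″ = 18.74500′; 0 + 18.74500/60 = 0.312417
  hemisphere W, so the sign is −
Point 4:
  Lat: split at 2 digits → 33° and 47.2029′; 33 + 47.2029/60 = 33.786715
  N → positive
  Longitude: split at 3 digits → 121° and 46.0139′; 121 + 46.0139/60 = 121.766898
  W → negative

1. -36.48632, -144.42912
2. -17.25698, 125.56860
3. 0.60908, -0.31242
4. 33.78672, -121.76690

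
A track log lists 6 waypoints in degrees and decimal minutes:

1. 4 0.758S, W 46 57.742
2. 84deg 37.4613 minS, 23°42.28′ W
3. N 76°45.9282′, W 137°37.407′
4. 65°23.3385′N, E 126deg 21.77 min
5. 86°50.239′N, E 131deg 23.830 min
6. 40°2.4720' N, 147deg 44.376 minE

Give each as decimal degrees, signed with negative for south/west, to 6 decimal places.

Point 1:
  Latitude: 4 + 0.758/60 = 4.0126333
  hemisphere S, so the sign is −
  λ: 46 + 57.742/60 = 46.9623667
  hemisphere W, so the sign is −
Point 2:
  Latitude: 84 + 37.4613/60 = 84.6243550
  S → negative
  Lon: 23 + 42.28/60 = 23.7046667
  W ⇒ negate
Point 3:
  φ: 76 + 45.9282/60 = 76.7654700
  N ⇒ keep positive
  λ: 137 + 37.407/60 = 137.6234500
  W → negative
Point 4:
  φ: 23.3385′ = 0.388975°; total 65.3889750
  N ⇒ keep positive
  Lon: 126 + 21.77/60 = 126.3628333
  E → positive
Point 5:
  Latitude: 50.239′ = 0.837317°; total 86.8373167
  N ⇒ keep positive
  λ: 23.83′ = 0.397167°; total 131.3971667
  E → positive
Point 6:
  Lat: 2.472′ = 0.041200°; total 40.0412000
  N ⇒ keep positive
  Lon: 147 + 44.376/60 = 147.7396000
  E ⇒ keep positive

1. -4.012633, -46.962367
2. -84.624355, -23.704667
3. 76.765470, -137.623450
4. 65.388975, 126.362833
5. 86.837317, 131.397167
6. 40.041200, 147.739600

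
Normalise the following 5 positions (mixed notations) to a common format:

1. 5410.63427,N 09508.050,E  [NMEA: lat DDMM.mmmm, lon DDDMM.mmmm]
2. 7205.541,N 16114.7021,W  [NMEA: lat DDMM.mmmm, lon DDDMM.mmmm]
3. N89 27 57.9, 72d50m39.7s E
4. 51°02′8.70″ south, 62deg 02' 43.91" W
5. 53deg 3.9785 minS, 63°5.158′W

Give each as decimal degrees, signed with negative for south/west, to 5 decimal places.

Point 1:
  Lat: split at 2 digits → 54° and 10.63427′; 54 + 10.63427/60 = 54.177238
  N → positive
  λ: degrees = first 3 digits = 95, minutes = 8.05; 95 + 8.05/60 = 95.134167
  E ⇒ keep positive
Point 2:
  Lat: split at 2 digits → 72° and 5.541′; 72 + 5.541/60 = 72.092350
  N → positive
  Lon: split at 3 digits → 161° and 14.7021′; 161 + 14.7021/60 = 161.245035
  W → negative
Point 3:
  Latitude: 27′ + 57.9″ = 27.96500′; 89 + 27.96500/60 = 89.466083
  N ⇒ keep positive
  λ: 72° + 50/60 + 39.7/3600 = 72 + 0.833333 + 0.011028 = 72.844361
  E ⇒ keep positive
Point 4:
  φ: 51° + 2/60 + 8.7/3600 = 51 + 0.033333 + 0.002417 = 51.035750
  hemisphere S, so the sign is −
  λ: 62 + 2/60 + 43.91/3600 = 62.045531
  W → negative
Point 5:
  Latitude: 3.9785′ = 0.066308°; total 53.066308
  S ⇒ negate
  Longitude: 63 + 5.158/60 = 63.085967
  hemisphere W, so the sign is −

1. 54.17724, 95.13417
2. 72.09235, -161.24504
3. 89.46608, 72.84436
4. -51.03575, -62.04553
5. -53.06631, -63.08597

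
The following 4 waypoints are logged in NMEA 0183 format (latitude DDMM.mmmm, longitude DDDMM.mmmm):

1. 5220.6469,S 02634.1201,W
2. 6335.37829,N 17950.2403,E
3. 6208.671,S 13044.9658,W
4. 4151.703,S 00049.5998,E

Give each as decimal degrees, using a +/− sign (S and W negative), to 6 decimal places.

Point 1:
  φ: split at 2 digits → 52° and 20.6469′; 52 + 20.6469/60 = 52.3441150
  S → negative
  Lon: split at 3 digits → 026° and 34.1201′; 26 + 34.1201/60 = 26.5686683
  hemisphere W, so the sign is −
Point 2:
  Latitude: degrees = first 2 digits = 63, minutes = 35.37829; 63 + 35.37829/60 = 63.5896382
  N → positive
  Longitude: degrees = first 3 digits = 179, minutes = 50.2403; 179 + 50.2403/60 = 179.8373383
  E ⇒ keep positive
Point 3:
  φ: split at 2 digits → 62° and 8.671′; 62 + 8.671/60 = 62.1445167
  S ⇒ negate
  Longitude: split at 3 digits → 130° and 44.9658′; 130 + 44.9658/60 = 130.7494300
  W ⇒ negate
Point 4:
  Latitude: split at 2 digits → 41° and 51.703′; 41 + 51.703/60 = 41.8617167
  S ⇒ negate
  Longitude: split at 3 digits → 000° and 49.5998′; 0 + 49.5998/60 = 0.8266633
  E ⇒ keep positive

1. -52.344115, -26.568668
2. 63.589638, 179.837338
3. -62.144517, -130.749430
4. -41.861717, 0.826663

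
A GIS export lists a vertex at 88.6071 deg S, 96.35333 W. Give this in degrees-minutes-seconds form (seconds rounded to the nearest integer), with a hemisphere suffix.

φ: whole degrees 88; 36.42600′ → 36′ and 25.56″
Longitude: 0.353330° → 21.19980′; 0.19980 × 60 = 11.99″

88°36′26″ S, 96°21′12″ W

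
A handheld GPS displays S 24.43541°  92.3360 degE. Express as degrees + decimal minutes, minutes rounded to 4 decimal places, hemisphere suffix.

Latitude: 24° + 0.435410 × 60 = 24° 26.124600′
λ: fractional part 0.336000 → 20.160000 minutes

24° 26.1246′ S, 92° 20.1600′ E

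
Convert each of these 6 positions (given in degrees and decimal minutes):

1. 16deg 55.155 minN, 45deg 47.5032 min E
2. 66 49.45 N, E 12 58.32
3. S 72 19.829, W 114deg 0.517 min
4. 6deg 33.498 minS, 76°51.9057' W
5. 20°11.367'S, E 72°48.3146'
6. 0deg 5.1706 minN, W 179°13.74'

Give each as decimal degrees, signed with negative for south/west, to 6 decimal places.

1. 16.919250, 45.791720
2. 66.824167, 12.972000
3. -72.330483, -114.008617
4. -6.558300, -76.865095
5. -20.189450, 72.805243
6. 0.086177, -179.229000

Point 1:
  φ: 55.155′ = 0.919250°; total 16.9192500
  N → positive
  λ: 45 + 47.5032/60 = 45.7917200
  E ⇒ keep positive
Point 2:
  φ: 49.45′ = 0.824167°; total 66.8241667
  N → positive
  Longitude: 58.32′ = 0.972000°; total 12.9720000
  E ⇒ keep positive
Point 3:
  φ: 72 + 19.829/60 = 72.3304833
  S ⇒ negate
  Longitude: 0.517′ = 0.008617°; total 114.0086167
  hemisphere W, so the sign is −
Point 4:
  φ: 33.498′ = 0.558300°; total 6.5583000
  S ⇒ negate
  Lon: 76 + 51.9057/60 = 76.8650950
  hemisphere W, so the sign is −
Point 5:
  Latitude: 20 + 11.367/60 = 20.1894500
  hemisphere S, so the sign is −
  Longitude: 48.3146′ = 0.805243°; total 72.8052433
  E ⇒ keep positive
Point 6:
  Lat: 0 + 5.1706/60 = 0.0861767
  N ⇒ keep positive
  λ: 13.74′ = 0.229000°; total 179.2290000
  hemisphere W, so the sign is −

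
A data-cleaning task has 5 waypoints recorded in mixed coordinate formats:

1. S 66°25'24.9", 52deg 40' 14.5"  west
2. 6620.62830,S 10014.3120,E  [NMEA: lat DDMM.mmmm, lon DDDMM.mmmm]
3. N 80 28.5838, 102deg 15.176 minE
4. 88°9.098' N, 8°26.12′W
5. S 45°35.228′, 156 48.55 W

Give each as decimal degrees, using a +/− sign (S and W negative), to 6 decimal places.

1. -66.423583, -52.670694
2. -66.343805, 100.238533
3. 80.476397, 102.252933
4. 88.151633, -8.435333
5. -45.587133, -156.809167

Point 1:
  Lat: 66 + 25/60 + 24.9/3600 = 66.4235833
  hemisphere S, so the sign is −
  Longitude: 40′ + 14.5″ = 40.24167′; 52 + 40.24167/60 = 52.6706944
  hemisphere W, so the sign is −
Point 2:
  φ: split at 2 digits → 66° and 20.6283′; 66 + 20.6283/60 = 66.3438050
  S → negative
  Lon: split at 3 digits → 100° and 14.312′; 100 + 14.312/60 = 100.2385333
  E → positive
Point 3:
  φ: 80 + 28.5838/60 = 80.4763967
  N ⇒ keep positive
  λ: 15.176′ = 0.252933°; total 102.2529333
  E ⇒ keep positive
Point 4:
  φ: 88 + 9.098/60 = 88.1516333
  N → positive
  Lon: 8 + 26.12/60 = 8.4353333
  W → negative
Point 5:
  Latitude: 35.228′ = 0.587133°; total 45.5871333
  hemisphere S, so the sign is −
  Longitude: 156 + 48.55/60 = 156.8091667
  W → negative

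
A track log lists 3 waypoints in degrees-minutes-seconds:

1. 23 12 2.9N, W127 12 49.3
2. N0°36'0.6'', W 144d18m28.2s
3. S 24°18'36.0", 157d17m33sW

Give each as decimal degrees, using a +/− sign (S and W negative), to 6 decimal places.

Point 1:
  φ: 23 + 12/60 + 2.9/3600 = 23.2008056
  N → positive
  Longitude: 127° + 12/60 + 49.3/3600 = 127 + 0.200000 + 0.013694 = 127.2136944
  hemisphere W, so the sign is −
Point 2:
  φ: 36′ + 0.6″ = 36.01000′; 0 + 36.01000/60 = 0.6001667
  N ⇒ keep positive
  Lon: 18′ + 28.2″ = 18.47000′; 144 + 18.47000/60 = 144.3078333
  hemisphere W, so the sign is −
Point 3:
  Latitude: 18′ + 36″ = 18.60000′; 24 + 18.60000/60 = 24.3100000
  hemisphere S, so the sign is −
  Longitude: 157° + 17/60 + 33/3600 = 157 + 0.283333 + 0.009167 = 157.2925000
  W ⇒ negate

1. 23.200806, -127.213694
2. 0.600167, -144.307833
3. -24.310000, -157.292500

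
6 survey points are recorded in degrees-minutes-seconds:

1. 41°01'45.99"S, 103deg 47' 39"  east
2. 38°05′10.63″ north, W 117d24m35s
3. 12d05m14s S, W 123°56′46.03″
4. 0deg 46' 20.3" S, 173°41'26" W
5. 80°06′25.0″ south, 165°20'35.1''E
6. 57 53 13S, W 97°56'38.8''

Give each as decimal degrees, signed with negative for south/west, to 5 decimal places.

Point 1:
  Lat: 41° + 1/60 + 45.99/3600 = 41 + 0.016667 + 0.012775 = 41.029442
  S → negative
  Lon: 103° + 47/60 + 39/3600 = 103 + 0.783333 + 0.010833 = 103.794167
  E → positive
Point 2:
  φ: 38° + 5/60 + 10.63/3600 = 38 + 0.083333 + 0.002953 = 38.086286
  N ⇒ keep positive
  λ: 24′ + 35″ = 24.58333′; 117 + 24.58333/60 = 117.409722
  hemisphere W, so the sign is −
Point 3:
  Latitude: 5′ + 14″ = 5.23333′; 12 + 5.23333/60 = 12.087222
  hemisphere S, so the sign is −
  λ: 123 + 56/60 + 46.03/3600 = 123.946119
  hemisphere W, so the sign is −
Point 4:
  φ: 46′ + 20.3″ = 46.33833′; 0 + 46.33833/60 = 0.772306
  hemisphere S, so the sign is −
  λ: 173 + 41/60 + 26/3600 = 173.690556
  W → negative
Point 5:
  Lat: 80° + 6/60 + 25/3600 = 80 + 0.100000 + 0.006944 = 80.106944
  S → negative
  Lon: 20′ + 35.1″ = 20.58500′; 165 + 20.58500/60 = 165.343083
  E → positive
Point 6:
  φ: 53′ + 13″ = 53.21667′; 57 + 53.21667/60 = 57.886944
  hemisphere S, so the sign is −
  λ: 97° + 56/60 + 38.8/3600 = 97 + 0.933333 + 0.010778 = 97.944111
  W → negative

1. -41.02944, 103.79417
2. 38.08629, -117.40972
3. -12.08722, -123.94612
4. -0.77231, -173.69056
5. -80.10694, 165.34308
6. -57.88694, -97.94411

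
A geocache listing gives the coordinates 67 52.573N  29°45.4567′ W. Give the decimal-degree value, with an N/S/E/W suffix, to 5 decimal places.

67.87622° N, 29.75761° W

Lat: 67 + 52.573/60 = 67.876217
Lon: 29 + 45.4567/60 = 29.757612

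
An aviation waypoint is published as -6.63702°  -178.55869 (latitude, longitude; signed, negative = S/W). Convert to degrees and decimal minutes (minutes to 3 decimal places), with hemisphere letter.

Latitude is negative → S; |value| = 6.637020
Lat: 6° + 0.637020 × 60 = 6° 38.22120′
Longitude is negative → W; |value| = 178.558690
Longitude: 178° + 0.558690 × 60 = 178° 33.52140′

6° 38.221′ S, 178° 33.521′ W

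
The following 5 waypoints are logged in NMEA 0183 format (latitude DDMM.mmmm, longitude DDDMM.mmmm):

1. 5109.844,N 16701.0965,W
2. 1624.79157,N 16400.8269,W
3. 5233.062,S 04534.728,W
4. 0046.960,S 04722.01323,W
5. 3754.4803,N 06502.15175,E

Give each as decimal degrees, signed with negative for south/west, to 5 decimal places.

1. 51.16407, -167.01828
2. 16.41319, -164.01378
3. -52.55103, -45.57880
4. -0.78267, -47.36689
5. 37.90801, 65.03586

Point 1:
  Lat: degrees = first 2 digits = 51, minutes = 9.844; 51 + 9.844/60 = 51.164067
  N ⇒ keep positive
  Lon: split at 3 digits → 167° and 1.0965′; 167 + 1.0965/60 = 167.018275
  W ⇒ negate
Point 2:
  Lat: split at 2 digits → 16° and 24.79157′; 16 + 24.79157/60 = 16.413193
  N → positive
  Lon: degrees = first 3 digits = 164, minutes = 0.8269; 164 + 0.8269/60 = 164.013782
  W → negative
Point 3:
  φ: split at 2 digits → 52° and 33.062′; 52 + 33.062/60 = 52.551033
  hemisphere S, so the sign is −
  Longitude: split at 3 digits → 045° and 34.728′; 45 + 34.728/60 = 45.578800
  W → negative
Point 4:
  Latitude: degrees = first 2 digits = 0, minutes = 46.96; 0 + 46.96/60 = 0.782667
  hemisphere S, so the sign is −
  Lon: split at 3 digits → 047° and 22.01323′; 47 + 22.01323/60 = 47.366887
  W ⇒ negate
Point 5:
  φ: degrees = first 2 digits = 37, minutes = 54.4803; 37 + 54.4803/60 = 37.908005
  N ⇒ keep positive
  Lon: split at 3 digits → 065° and 2.15175′; 65 + 2.15175/60 = 65.035863
  E → positive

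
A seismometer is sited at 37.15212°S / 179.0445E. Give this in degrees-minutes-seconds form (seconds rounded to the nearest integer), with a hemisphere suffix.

Lat: 0.152120 × 60 = 9.12720′ → 9′, remainder × 60 = 7.63″
Lon: 0.044500° → 2.67000′; 0.67000 × 60 = 40.20″

37°09′8″ S, 179°02′40″ E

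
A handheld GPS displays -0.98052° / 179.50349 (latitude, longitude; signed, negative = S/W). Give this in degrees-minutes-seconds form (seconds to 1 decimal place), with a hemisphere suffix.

Latitude is negative → S; |value| = 0.980520
Lat: whole degrees 0; 58.83120′ → 58′ and 49.872″
Lon: 0.503490 × 60 = 30.20940′ → 30′, remainder × 60 = 12.564″

0°58′49.9″ S, 179°30′12.6″ E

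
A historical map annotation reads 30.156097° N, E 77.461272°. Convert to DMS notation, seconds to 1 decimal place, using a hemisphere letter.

30°09′21.9″ N, 77°27′40.6″ E

Lat: 0.156097° → 9.36582′; 0.36582 × 60 = 21.949″
Lon: 0.461272° → 27.67632′; 0.67632 × 60 = 40.579″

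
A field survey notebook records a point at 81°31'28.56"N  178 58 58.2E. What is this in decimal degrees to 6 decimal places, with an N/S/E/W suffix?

81.524600° N, 178.982833° E

Lat: 31′ + 28.56″ = 31.47600′; 81 + 31.47600/60 = 81.5246000
Lon: 178 + 58/60 + 58.2/3600 = 178.9828333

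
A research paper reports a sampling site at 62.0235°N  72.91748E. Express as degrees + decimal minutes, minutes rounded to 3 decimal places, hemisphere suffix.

62° 1.410′ N, 72° 55.049′ E

Latitude: 62° + 0.023500 × 60 = 62° 1.41000′
λ: fractional part 0.917480 → 55.04880 minutes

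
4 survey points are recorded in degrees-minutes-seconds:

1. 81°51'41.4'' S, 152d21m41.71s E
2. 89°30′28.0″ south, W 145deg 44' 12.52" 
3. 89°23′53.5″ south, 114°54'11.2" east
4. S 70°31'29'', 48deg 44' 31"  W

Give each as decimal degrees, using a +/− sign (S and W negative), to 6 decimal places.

1. -81.861500, 152.361586
2. -89.507778, -145.736811
3. -89.398194, 114.903111
4. -70.524722, -48.741944

Point 1:
  Lat: 81° + 51/60 + 41.4/3600 = 81 + 0.850000 + 0.011500 = 81.8615000
  hemisphere S, so the sign is −
  Longitude: 21′ + 41.71″ = 21.69517′; 152 + 21.69517/60 = 152.3615861
  E → positive
Point 2:
  Lat: 89 + 30/60 + 28/3600 = 89.5077778
  hemisphere S, so the sign is −
  Lon: 44′ + 12.52″ = 44.20867′; 145 + 44.20867/60 = 145.7368111
  W ⇒ negate
Point 3:
  Latitude: 23′ + 53.5″ = 23.89167′; 89 + 23.89167/60 = 89.3981944
  hemisphere S, so the sign is −
  Lon: 114 + 54/60 + 11.2/3600 = 114.9031111
  E → positive
Point 4:
  φ: 70° + 31/60 + 29/3600 = 70 + 0.516667 + 0.008056 = 70.5247222
  S → negative
  Lon: 44′ + 31″ = 44.51667′; 48 + 44.51667/60 = 48.7419444
  hemisphere W, so the sign is −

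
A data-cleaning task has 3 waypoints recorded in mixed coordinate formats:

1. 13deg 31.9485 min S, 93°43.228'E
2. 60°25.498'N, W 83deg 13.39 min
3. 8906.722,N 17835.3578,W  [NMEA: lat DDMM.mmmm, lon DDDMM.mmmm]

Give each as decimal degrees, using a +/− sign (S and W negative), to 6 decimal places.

1. -13.532475, 93.720467
2. 60.424967, -83.223167
3. 89.112033, -178.589297

Point 1:
  Lat: 31.9485′ = 0.532475°; total 13.5324750
  S ⇒ negate
  λ: 93 + 43.228/60 = 93.7204667
  E → positive
Point 2:
  φ: 60 + 25.498/60 = 60.4249667
  N → positive
  Longitude: 13.39′ = 0.223167°; total 83.2231667
  W ⇒ negate
Point 3:
  Lat: degrees = first 2 digits = 89, minutes = 6.722; 89 + 6.722/60 = 89.1120333
  N → positive
  Longitude: degrees = first 3 digits = 178, minutes = 35.3578; 178 + 35.3578/60 = 178.5892967
  W ⇒ negate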